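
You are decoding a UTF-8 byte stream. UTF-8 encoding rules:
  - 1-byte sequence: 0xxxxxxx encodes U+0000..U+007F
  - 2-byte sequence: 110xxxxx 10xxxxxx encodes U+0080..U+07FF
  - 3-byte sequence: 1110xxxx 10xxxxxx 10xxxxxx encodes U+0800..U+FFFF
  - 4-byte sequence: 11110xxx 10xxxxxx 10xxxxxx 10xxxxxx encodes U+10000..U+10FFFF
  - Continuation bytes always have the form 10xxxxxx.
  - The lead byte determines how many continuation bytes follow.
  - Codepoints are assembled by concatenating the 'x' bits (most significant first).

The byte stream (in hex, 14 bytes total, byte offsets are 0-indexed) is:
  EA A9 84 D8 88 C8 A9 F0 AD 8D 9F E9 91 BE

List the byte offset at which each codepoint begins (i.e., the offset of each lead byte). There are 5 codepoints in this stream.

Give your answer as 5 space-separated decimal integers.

Byte[0]=EA: 3-byte lead, need 2 cont bytes. acc=0xA
Byte[1]=A9: continuation. acc=(acc<<6)|0x29=0x2A9
Byte[2]=84: continuation. acc=(acc<<6)|0x04=0xAA44
Completed: cp=U+AA44 (starts at byte 0)
Byte[3]=D8: 2-byte lead, need 1 cont bytes. acc=0x18
Byte[4]=88: continuation. acc=(acc<<6)|0x08=0x608
Completed: cp=U+0608 (starts at byte 3)
Byte[5]=C8: 2-byte lead, need 1 cont bytes. acc=0x8
Byte[6]=A9: continuation. acc=(acc<<6)|0x29=0x229
Completed: cp=U+0229 (starts at byte 5)
Byte[7]=F0: 4-byte lead, need 3 cont bytes. acc=0x0
Byte[8]=AD: continuation. acc=(acc<<6)|0x2D=0x2D
Byte[9]=8D: continuation. acc=(acc<<6)|0x0D=0xB4D
Byte[10]=9F: continuation. acc=(acc<<6)|0x1F=0x2D35F
Completed: cp=U+2D35F (starts at byte 7)
Byte[11]=E9: 3-byte lead, need 2 cont bytes. acc=0x9
Byte[12]=91: continuation. acc=(acc<<6)|0x11=0x251
Byte[13]=BE: continuation. acc=(acc<<6)|0x3E=0x947E
Completed: cp=U+947E (starts at byte 11)

Answer: 0 3 5 7 11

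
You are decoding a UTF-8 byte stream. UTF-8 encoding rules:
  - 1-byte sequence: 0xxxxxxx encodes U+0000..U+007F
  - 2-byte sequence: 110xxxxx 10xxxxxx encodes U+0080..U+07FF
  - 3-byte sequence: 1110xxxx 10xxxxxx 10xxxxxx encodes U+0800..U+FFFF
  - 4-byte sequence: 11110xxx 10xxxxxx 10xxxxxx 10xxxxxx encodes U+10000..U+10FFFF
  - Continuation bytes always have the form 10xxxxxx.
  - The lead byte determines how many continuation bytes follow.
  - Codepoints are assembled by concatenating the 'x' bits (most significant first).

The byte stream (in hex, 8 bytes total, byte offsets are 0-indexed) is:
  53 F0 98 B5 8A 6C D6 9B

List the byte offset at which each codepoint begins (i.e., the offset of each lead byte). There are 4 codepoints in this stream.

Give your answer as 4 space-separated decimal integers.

Answer: 0 1 5 6

Derivation:
Byte[0]=53: 1-byte ASCII. cp=U+0053
Byte[1]=F0: 4-byte lead, need 3 cont bytes. acc=0x0
Byte[2]=98: continuation. acc=(acc<<6)|0x18=0x18
Byte[3]=B5: continuation. acc=(acc<<6)|0x35=0x635
Byte[4]=8A: continuation. acc=(acc<<6)|0x0A=0x18D4A
Completed: cp=U+18D4A (starts at byte 1)
Byte[5]=6C: 1-byte ASCII. cp=U+006C
Byte[6]=D6: 2-byte lead, need 1 cont bytes. acc=0x16
Byte[7]=9B: continuation. acc=(acc<<6)|0x1B=0x59B
Completed: cp=U+059B (starts at byte 6)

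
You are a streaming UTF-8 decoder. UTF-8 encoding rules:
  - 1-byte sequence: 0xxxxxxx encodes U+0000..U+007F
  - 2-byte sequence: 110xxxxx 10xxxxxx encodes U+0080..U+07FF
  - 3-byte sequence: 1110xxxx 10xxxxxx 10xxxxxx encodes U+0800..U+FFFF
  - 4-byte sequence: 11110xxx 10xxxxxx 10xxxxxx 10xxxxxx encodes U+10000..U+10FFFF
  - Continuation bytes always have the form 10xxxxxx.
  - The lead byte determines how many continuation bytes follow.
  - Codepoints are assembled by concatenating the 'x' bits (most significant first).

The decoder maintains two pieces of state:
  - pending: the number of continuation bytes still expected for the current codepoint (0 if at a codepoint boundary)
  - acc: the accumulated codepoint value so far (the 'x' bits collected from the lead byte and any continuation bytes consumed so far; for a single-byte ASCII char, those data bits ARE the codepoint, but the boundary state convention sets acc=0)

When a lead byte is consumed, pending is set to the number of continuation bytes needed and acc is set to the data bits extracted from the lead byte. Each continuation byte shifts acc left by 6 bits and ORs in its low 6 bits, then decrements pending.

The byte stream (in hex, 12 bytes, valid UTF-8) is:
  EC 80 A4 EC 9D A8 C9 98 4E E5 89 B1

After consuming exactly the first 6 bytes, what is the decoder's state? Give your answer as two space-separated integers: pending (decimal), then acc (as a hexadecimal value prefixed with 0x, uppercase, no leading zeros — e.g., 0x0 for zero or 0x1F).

Byte[0]=EC: 3-byte lead. pending=2, acc=0xC
Byte[1]=80: continuation. acc=(acc<<6)|0x00=0x300, pending=1
Byte[2]=A4: continuation. acc=(acc<<6)|0x24=0xC024, pending=0
Byte[3]=EC: 3-byte lead. pending=2, acc=0xC
Byte[4]=9D: continuation. acc=(acc<<6)|0x1D=0x31D, pending=1
Byte[5]=A8: continuation. acc=(acc<<6)|0x28=0xC768, pending=0

Answer: 0 0xC768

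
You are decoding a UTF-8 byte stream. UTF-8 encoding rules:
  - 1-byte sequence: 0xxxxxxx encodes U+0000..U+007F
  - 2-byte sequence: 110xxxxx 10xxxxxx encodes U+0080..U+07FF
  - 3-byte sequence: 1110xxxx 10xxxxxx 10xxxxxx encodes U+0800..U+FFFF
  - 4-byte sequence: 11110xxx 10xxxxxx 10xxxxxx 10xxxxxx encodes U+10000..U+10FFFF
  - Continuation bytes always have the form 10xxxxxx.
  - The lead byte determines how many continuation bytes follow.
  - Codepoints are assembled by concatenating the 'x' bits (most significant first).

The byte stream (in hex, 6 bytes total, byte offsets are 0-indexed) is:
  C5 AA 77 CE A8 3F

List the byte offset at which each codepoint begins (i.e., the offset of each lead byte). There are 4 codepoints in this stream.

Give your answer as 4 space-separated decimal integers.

Answer: 0 2 3 5

Derivation:
Byte[0]=C5: 2-byte lead, need 1 cont bytes. acc=0x5
Byte[1]=AA: continuation. acc=(acc<<6)|0x2A=0x16A
Completed: cp=U+016A (starts at byte 0)
Byte[2]=77: 1-byte ASCII. cp=U+0077
Byte[3]=CE: 2-byte lead, need 1 cont bytes. acc=0xE
Byte[4]=A8: continuation. acc=(acc<<6)|0x28=0x3A8
Completed: cp=U+03A8 (starts at byte 3)
Byte[5]=3F: 1-byte ASCII. cp=U+003F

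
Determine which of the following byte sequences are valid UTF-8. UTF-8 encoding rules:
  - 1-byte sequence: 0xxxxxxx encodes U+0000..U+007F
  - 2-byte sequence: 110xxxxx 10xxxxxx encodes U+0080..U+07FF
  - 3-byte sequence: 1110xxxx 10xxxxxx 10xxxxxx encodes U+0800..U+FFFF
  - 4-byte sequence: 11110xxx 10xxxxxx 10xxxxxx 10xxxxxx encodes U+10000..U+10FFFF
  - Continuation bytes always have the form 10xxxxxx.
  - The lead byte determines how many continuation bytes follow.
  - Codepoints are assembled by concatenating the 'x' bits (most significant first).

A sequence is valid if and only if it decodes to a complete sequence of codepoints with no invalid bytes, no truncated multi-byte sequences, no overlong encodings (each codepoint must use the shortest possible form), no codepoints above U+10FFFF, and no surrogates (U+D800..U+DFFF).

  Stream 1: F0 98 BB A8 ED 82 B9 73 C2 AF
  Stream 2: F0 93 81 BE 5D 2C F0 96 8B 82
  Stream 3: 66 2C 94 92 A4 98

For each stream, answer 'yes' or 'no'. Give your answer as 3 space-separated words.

Stream 1: decodes cleanly. VALID
Stream 2: decodes cleanly. VALID
Stream 3: error at byte offset 2. INVALID

Answer: yes yes no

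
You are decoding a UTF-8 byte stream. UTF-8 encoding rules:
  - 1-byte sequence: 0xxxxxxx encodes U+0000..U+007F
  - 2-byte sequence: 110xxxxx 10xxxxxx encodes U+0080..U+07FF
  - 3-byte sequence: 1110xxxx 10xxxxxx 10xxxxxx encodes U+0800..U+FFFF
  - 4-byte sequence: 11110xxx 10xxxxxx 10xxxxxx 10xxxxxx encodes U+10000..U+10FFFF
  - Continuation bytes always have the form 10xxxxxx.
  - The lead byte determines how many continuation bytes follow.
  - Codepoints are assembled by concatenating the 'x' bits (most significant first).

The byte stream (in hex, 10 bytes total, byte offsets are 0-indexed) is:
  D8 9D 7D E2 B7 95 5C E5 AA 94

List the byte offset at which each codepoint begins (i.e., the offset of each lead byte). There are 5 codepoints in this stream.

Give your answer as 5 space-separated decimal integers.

Answer: 0 2 3 6 7

Derivation:
Byte[0]=D8: 2-byte lead, need 1 cont bytes. acc=0x18
Byte[1]=9D: continuation. acc=(acc<<6)|0x1D=0x61D
Completed: cp=U+061D (starts at byte 0)
Byte[2]=7D: 1-byte ASCII. cp=U+007D
Byte[3]=E2: 3-byte lead, need 2 cont bytes. acc=0x2
Byte[4]=B7: continuation. acc=(acc<<6)|0x37=0xB7
Byte[5]=95: continuation. acc=(acc<<6)|0x15=0x2DD5
Completed: cp=U+2DD5 (starts at byte 3)
Byte[6]=5C: 1-byte ASCII. cp=U+005C
Byte[7]=E5: 3-byte lead, need 2 cont bytes. acc=0x5
Byte[8]=AA: continuation. acc=(acc<<6)|0x2A=0x16A
Byte[9]=94: continuation. acc=(acc<<6)|0x14=0x5A94
Completed: cp=U+5A94 (starts at byte 7)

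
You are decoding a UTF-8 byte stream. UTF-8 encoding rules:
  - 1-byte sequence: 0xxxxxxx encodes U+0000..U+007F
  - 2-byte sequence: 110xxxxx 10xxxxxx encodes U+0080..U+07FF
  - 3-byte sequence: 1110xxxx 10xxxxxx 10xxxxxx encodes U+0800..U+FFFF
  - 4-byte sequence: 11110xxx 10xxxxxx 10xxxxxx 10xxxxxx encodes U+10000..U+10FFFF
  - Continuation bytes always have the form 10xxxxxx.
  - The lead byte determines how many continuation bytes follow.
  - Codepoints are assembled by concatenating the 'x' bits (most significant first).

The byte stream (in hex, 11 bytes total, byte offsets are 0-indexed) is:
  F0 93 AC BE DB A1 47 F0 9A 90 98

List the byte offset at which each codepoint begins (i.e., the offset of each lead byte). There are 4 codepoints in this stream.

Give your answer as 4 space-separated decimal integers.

Answer: 0 4 6 7

Derivation:
Byte[0]=F0: 4-byte lead, need 3 cont bytes. acc=0x0
Byte[1]=93: continuation. acc=(acc<<6)|0x13=0x13
Byte[2]=AC: continuation. acc=(acc<<6)|0x2C=0x4EC
Byte[3]=BE: continuation. acc=(acc<<6)|0x3E=0x13B3E
Completed: cp=U+13B3E (starts at byte 0)
Byte[4]=DB: 2-byte lead, need 1 cont bytes. acc=0x1B
Byte[5]=A1: continuation. acc=(acc<<6)|0x21=0x6E1
Completed: cp=U+06E1 (starts at byte 4)
Byte[6]=47: 1-byte ASCII. cp=U+0047
Byte[7]=F0: 4-byte lead, need 3 cont bytes. acc=0x0
Byte[8]=9A: continuation. acc=(acc<<6)|0x1A=0x1A
Byte[9]=90: continuation. acc=(acc<<6)|0x10=0x690
Byte[10]=98: continuation. acc=(acc<<6)|0x18=0x1A418
Completed: cp=U+1A418 (starts at byte 7)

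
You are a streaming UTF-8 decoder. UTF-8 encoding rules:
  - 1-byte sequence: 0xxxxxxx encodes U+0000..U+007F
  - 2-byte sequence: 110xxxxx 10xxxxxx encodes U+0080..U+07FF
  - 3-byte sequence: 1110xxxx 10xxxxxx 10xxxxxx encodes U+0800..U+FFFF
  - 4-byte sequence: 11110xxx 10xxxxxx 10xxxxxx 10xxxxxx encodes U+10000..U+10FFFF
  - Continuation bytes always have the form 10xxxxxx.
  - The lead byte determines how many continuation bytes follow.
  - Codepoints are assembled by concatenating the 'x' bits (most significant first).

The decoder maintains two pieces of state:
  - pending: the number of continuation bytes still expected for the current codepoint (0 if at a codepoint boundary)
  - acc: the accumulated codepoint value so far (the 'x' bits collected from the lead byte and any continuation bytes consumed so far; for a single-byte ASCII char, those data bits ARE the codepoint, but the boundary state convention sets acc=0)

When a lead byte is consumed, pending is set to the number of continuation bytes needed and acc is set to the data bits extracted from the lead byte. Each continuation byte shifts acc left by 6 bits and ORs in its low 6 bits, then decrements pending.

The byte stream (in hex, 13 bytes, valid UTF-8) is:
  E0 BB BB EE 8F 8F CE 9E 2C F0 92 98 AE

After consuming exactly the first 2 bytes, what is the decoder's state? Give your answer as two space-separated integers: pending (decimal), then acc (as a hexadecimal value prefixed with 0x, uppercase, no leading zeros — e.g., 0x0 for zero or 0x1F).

Byte[0]=E0: 3-byte lead. pending=2, acc=0x0
Byte[1]=BB: continuation. acc=(acc<<6)|0x3B=0x3B, pending=1

Answer: 1 0x3B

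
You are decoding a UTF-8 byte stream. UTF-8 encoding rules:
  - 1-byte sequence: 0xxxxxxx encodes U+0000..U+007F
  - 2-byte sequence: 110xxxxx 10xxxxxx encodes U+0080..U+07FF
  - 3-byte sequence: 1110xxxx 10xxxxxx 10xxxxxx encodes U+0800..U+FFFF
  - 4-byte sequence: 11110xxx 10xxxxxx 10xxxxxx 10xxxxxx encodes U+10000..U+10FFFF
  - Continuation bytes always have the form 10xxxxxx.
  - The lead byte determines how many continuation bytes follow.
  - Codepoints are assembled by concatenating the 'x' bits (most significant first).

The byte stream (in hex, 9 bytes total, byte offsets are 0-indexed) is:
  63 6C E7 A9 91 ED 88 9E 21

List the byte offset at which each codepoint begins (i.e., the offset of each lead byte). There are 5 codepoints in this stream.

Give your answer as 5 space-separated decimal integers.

Answer: 0 1 2 5 8

Derivation:
Byte[0]=63: 1-byte ASCII. cp=U+0063
Byte[1]=6C: 1-byte ASCII. cp=U+006C
Byte[2]=E7: 3-byte lead, need 2 cont bytes. acc=0x7
Byte[3]=A9: continuation. acc=(acc<<6)|0x29=0x1E9
Byte[4]=91: continuation. acc=(acc<<6)|0x11=0x7A51
Completed: cp=U+7A51 (starts at byte 2)
Byte[5]=ED: 3-byte lead, need 2 cont bytes. acc=0xD
Byte[6]=88: continuation. acc=(acc<<6)|0x08=0x348
Byte[7]=9E: continuation. acc=(acc<<6)|0x1E=0xD21E
Completed: cp=U+D21E (starts at byte 5)
Byte[8]=21: 1-byte ASCII. cp=U+0021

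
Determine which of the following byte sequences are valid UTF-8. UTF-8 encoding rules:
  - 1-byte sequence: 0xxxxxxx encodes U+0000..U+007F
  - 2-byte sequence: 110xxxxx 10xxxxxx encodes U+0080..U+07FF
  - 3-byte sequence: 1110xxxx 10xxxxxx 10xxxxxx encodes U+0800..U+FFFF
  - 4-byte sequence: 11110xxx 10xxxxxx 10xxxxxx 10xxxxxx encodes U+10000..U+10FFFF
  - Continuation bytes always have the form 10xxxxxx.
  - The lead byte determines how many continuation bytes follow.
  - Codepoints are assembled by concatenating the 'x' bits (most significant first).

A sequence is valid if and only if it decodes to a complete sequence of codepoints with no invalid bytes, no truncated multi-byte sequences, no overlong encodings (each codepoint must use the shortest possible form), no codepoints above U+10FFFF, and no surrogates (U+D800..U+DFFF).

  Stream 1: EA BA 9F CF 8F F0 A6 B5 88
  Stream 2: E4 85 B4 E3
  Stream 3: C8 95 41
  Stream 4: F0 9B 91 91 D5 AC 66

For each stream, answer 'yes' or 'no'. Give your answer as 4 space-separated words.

Answer: yes no yes yes

Derivation:
Stream 1: decodes cleanly. VALID
Stream 2: error at byte offset 4. INVALID
Stream 3: decodes cleanly. VALID
Stream 4: decodes cleanly. VALID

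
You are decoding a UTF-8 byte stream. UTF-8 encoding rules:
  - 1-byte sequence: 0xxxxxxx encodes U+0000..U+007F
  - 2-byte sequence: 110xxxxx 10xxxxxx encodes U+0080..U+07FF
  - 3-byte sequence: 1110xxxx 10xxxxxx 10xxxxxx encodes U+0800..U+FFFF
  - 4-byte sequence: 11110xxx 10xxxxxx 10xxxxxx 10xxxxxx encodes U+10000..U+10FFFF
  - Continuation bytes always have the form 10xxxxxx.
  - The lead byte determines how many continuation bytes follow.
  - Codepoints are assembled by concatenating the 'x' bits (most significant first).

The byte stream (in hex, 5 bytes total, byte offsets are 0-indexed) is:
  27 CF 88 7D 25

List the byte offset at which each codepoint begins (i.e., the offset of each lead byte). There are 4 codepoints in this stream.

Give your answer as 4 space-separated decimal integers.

Byte[0]=27: 1-byte ASCII. cp=U+0027
Byte[1]=CF: 2-byte lead, need 1 cont bytes. acc=0xF
Byte[2]=88: continuation. acc=(acc<<6)|0x08=0x3C8
Completed: cp=U+03C8 (starts at byte 1)
Byte[3]=7D: 1-byte ASCII. cp=U+007D
Byte[4]=25: 1-byte ASCII. cp=U+0025

Answer: 0 1 3 4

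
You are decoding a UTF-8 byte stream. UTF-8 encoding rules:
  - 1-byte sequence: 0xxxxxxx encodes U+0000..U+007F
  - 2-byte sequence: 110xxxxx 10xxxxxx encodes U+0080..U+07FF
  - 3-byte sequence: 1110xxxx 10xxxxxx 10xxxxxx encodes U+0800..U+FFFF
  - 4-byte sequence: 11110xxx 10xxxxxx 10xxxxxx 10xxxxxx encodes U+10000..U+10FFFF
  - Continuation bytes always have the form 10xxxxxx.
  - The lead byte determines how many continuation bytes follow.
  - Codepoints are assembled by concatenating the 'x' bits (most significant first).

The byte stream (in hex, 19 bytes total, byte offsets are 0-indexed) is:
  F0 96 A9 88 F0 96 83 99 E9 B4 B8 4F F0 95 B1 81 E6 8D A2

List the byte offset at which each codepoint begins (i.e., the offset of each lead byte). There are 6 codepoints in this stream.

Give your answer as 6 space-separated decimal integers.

Byte[0]=F0: 4-byte lead, need 3 cont bytes. acc=0x0
Byte[1]=96: continuation. acc=(acc<<6)|0x16=0x16
Byte[2]=A9: continuation. acc=(acc<<6)|0x29=0x5A9
Byte[3]=88: continuation. acc=(acc<<6)|0x08=0x16A48
Completed: cp=U+16A48 (starts at byte 0)
Byte[4]=F0: 4-byte lead, need 3 cont bytes. acc=0x0
Byte[5]=96: continuation. acc=(acc<<6)|0x16=0x16
Byte[6]=83: continuation. acc=(acc<<6)|0x03=0x583
Byte[7]=99: continuation. acc=(acc<<6)|0x19=0x160D9
Completed: cp=U+160D9 (starts at byte 4)
Byte[8]=E9: 3-byte lead, need 2 cont bytes. acc=0x9
Byte[9]=B4: continuation. acc=(acc<<6)|0x34=0x274
Byte[10]=B8: continuation. acc=(acc<<6)|0x38=0x9D38
Completed: cp=U+9D38 (starts at byte 8)
Byte[11]=4F: 1-byte ASCII. cp=U+004F
Byte[12]=F0: 4-byte lead, need 3 cont bytes. acc=0x0
Byte[13]=95: continuation. acc=(acc<<6)|0x15=0x15
Byte[14]=B1: continuation. acc=(acc<<6)|0x31=0x571
Byte[15]=81: continuation. acc=(acc<<6)|0x01=0x15C41
Completed: cp=U+15C41 (starts at byte 12)
Byte[16]=E6: 3-byte lead, need 2 cont bytes. acc=0x6
Byte[17]=8D: continuation. acc=(acc<<6)|0x0D=0x18D
Byte[18]=A2: continuation. acc=(acc<<6)|0x22=0x6362
Completed: cp=U+6362 (starts at byte 16)

Answer: 0 4 8 11 12 16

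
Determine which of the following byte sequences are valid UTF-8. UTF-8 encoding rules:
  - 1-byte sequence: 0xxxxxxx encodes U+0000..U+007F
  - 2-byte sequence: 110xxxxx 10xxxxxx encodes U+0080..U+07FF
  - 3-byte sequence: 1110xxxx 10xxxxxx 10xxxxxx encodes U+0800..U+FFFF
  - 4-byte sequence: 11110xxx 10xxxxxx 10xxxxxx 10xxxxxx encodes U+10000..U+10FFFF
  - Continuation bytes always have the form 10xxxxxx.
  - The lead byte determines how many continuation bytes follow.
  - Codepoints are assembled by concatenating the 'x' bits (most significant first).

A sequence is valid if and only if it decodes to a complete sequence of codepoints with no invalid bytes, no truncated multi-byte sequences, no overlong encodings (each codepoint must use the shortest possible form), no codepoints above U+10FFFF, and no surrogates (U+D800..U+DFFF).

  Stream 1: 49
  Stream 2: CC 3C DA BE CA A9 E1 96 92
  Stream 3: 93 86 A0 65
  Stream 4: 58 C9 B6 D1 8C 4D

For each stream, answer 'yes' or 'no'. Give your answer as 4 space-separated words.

Answer: yes no no yes

Derivation:
Stream 1: decodes cleanly. VALID
Stream 2: error at byte offset 1. INVALID
Stream 3: error at byte offset 0. INVALID
Stream 4: decodes cleanly. VALID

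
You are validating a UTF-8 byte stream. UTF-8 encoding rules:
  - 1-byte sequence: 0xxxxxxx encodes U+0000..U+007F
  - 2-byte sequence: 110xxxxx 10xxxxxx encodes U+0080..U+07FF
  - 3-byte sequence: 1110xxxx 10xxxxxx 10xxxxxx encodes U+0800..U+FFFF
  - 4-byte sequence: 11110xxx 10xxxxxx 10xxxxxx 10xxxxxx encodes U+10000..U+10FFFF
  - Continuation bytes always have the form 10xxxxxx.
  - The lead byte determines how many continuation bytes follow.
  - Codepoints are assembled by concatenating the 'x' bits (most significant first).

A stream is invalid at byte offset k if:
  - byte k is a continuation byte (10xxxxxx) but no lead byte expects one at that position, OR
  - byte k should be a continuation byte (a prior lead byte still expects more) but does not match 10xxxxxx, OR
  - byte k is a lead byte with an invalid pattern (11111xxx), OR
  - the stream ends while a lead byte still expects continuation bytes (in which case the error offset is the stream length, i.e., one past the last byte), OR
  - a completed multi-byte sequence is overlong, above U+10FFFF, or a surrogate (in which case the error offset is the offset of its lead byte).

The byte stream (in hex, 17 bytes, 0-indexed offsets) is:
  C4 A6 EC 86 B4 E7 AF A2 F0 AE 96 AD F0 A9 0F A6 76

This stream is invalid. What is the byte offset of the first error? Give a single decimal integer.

Answer: 14

Derivation:
Byte[0]=C4: 2-byte lead, need 1 cont bytes. acc=0x4
Byte[1]=A6: continuation. acc=(acc<<6)|0x26=0x126
Completed: cp=U+0126 (starts at byte 0)
Byte[2]=EC: 3-byte lead, need 2 cont bytes. acc=0xC
Byte[3]=86: continuation. acc=(acc<<6)|0x06=0x306
Byte[4]=B4: continuation. acc=(acc<<6)|0x34=0xC1B4
Completed: cp=U+C1B4 (starts at byte 2)
Byte[5]=E7: 3-byte lead, need 2 cont bytes. acc=0x7
Byte[6]=AF: continuation. acc=(acc<<6)|0x2F=0x1EF
Byte[7]=A2: continuation. acc=(acc<<6)|0x22=0x7BE2
Completed: cp=U+7BE2 (starts at byte 5)
Byte[8]=F0: 4-byte lead, need 3 cont bytes. acc=0x0
Byte[9]=AE: continuation. acc=(acc<<6)|0x2E=0x2E
Byte[10]=96: continuation. acc=(acc<<6)|0x16=0xB96
Byte[11]=AD: continuation. acc=(acc<<6)|0x2D=0x2E5AD
Completed: cp=U+2E5AD (starts at byte 8)
Byte[12]=F0: 4-byte lead, need 3 cont bytes. acc=0x0
Byte[13]=A9: continuation. acc=(acc<<6)|0x29=0x29
Byte[14]=0F: expected 10xxxxxx continuation. INVALID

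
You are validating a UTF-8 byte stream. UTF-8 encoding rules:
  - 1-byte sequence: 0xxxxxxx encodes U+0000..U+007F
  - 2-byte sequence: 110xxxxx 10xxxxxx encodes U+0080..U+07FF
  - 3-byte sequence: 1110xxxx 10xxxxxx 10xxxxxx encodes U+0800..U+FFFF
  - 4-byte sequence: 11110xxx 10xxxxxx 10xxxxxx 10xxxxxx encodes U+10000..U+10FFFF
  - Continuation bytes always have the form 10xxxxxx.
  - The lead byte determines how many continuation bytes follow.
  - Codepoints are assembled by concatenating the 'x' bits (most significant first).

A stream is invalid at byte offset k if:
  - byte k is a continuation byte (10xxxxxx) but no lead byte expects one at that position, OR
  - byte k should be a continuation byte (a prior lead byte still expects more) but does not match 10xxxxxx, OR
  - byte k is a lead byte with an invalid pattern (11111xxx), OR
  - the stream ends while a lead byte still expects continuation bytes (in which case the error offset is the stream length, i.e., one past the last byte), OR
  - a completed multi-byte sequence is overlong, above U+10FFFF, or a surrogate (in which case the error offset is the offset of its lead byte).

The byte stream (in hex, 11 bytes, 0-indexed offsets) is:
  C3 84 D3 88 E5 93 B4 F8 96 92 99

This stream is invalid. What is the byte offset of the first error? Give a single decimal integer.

Answer: 7

Derivation:
Byte[0]=C3: 2-byte lead, need 1 cont bytes. acc=0x3
Byte[1]=84: continuation. acc=(acc<<6)|0x04=0xC4
Completed: cp=U+00C4 (starts at byte 0)
Byte[2]=D3: 2-byte lead, need 1 cont bytes. acc=0x13
Byte[3]=88: continuation. acc=(acc<<6)|0x08=0x4C8
Completed: cp=U+04C8 (starts at byte 2)
Byte[4]=E5: 3-byte lead, need 2 cont bytes. acc=0x5
Byte[5]=93: continuation. acc=(acc<<6)|0x13=0x153
Byte[6]=B4: continuation. acc=(acc<<6)|0x34=0x54F4
Completed: cp=U+54F4 (starts at byte 4)
Byte[7]=F8: INVALID lead byte (not 0xxx/110x/1110/11110)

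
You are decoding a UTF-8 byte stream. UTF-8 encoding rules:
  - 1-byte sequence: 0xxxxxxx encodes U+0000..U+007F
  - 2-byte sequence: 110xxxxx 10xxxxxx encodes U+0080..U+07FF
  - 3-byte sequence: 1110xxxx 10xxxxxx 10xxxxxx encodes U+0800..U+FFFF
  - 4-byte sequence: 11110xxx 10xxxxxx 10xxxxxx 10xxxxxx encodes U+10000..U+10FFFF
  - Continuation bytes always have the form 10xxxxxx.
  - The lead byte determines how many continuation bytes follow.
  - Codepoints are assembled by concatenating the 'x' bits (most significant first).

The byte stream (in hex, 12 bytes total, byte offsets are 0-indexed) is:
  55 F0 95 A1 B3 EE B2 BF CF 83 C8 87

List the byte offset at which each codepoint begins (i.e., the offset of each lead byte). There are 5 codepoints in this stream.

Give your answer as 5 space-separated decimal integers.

Byte[0]=55: 1-byte ASCII. cp=U+0055
Byte[1]=F0: 4-byte lead, need 3 cont bytes. acc=0x0
Byte[2]=95: continuation. acc=(acc<<6)|0x15=0x15
Byte[3]=A1: continuation. acc=(acc<<6)|0x21=0x561
Byte[4]=B3: continuation. acc=(acc<<6)|0x33=0x15873
Completed: cp=U+15873 (starts at byte 1)
Byte[5]=EE: 3-byte lead, need 2 cont bytes. acc=0xE
Byte[6]=B2: continuation. acc=(acc<<6)|0x32=0x3B2
Byte[7]=BF: continuation. acc=(acc<<6)|0x3F=0xECBF
Completed: cp=U+ECBF (starts at byte 5)
Byte[8]=CF: 2-byte lead, need 1 cont bytes. acc=0xF
Byte[9]=83: continuation. acc=(acc<<6)|0x03=0x3C3
Completed: cp=U+03C3 (starts at byte 8)
Byte[10]=C8: 2-byte lead, need 1 cont bytes. acc=0x8
Byte[11]=87: continuation. acc=(acc<<6)|0x07=0x207
Completed: cp=U+0207 (starts at byte 10)

Answer: 0 1 5 8 10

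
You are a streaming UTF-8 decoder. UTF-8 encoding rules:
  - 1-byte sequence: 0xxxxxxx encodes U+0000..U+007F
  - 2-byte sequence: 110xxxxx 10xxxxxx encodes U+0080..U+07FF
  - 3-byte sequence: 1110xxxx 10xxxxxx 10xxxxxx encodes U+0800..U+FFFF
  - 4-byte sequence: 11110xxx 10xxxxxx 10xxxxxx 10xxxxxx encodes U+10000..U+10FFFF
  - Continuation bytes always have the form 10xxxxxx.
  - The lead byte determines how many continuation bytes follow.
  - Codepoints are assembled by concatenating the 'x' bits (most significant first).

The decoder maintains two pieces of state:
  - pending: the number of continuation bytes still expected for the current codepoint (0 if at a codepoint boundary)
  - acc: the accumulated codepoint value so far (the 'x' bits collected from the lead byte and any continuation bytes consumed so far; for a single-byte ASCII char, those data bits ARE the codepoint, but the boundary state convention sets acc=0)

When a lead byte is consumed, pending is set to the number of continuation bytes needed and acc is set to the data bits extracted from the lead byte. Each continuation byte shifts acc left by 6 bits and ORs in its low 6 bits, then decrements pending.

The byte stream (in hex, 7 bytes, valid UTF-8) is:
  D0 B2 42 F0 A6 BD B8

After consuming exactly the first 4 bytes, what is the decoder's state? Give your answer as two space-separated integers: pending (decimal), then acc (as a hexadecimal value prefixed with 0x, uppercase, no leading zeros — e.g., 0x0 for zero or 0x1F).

Byte[0]=D0: 2-byte lead. pending=1, acc=0x10
Byte[1]=B2: continuation. acc=(acc<<6)|0x32=0x432, pending=0
Byte[2]=42: 1-byte. pending=0, acc=0x0
Byte[3]=F0: 4-byte lead. pending=3, acc=0x0

Answer: 3 0x0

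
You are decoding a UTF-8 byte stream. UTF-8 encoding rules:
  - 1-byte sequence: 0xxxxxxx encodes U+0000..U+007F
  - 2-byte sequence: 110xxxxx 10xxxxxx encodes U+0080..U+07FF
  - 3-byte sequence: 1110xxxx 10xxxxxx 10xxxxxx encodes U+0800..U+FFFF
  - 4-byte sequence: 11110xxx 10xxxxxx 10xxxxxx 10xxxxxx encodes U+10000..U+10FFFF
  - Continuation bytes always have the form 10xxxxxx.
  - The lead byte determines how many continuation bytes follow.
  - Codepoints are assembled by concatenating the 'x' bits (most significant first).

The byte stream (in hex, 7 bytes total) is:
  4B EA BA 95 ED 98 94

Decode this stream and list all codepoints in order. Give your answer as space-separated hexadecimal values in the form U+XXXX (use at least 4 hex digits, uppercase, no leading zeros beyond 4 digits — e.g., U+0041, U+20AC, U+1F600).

Byte[0]=4B: 1-byte ASCII. cp=U+004B
Byte[1]=EA: 3-byte lead, need 2 cont bytes. acc=0xA
Byte[2]=BA: continuation. acc=(acc<<6)|0x3A=0x2BA
Byte[3]=95: continuation. acc=(acc<<6)|0x15=0xAE95
Completed: cp=U+AE95 (starts at byte 1)
Byte[4]=ED: 3-byte lead, need 2 cont bytes. acc=0xD
Byte[5]=98: continuation. acc=(acc<<6)|0x18=0x358
Byte[6]=94: continuation. acc=(acc<<6)|0x14=0xD614
Completed: cp=U+D614 (starts at byte 4)

Answer: U+004B U+AE95 U+D614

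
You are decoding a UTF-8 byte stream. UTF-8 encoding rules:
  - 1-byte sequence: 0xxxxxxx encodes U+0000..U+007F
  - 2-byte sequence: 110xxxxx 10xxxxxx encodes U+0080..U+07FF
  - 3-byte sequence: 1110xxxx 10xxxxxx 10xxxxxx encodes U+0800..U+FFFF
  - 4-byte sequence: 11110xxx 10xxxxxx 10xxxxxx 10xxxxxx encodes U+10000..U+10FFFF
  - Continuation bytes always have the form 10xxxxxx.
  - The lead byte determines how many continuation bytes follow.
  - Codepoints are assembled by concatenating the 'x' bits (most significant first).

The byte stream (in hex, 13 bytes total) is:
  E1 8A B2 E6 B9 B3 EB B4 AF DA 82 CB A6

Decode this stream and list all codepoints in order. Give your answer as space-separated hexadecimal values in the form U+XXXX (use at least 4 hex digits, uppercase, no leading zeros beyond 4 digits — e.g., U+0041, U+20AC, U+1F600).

Answer: U+12B2 U+6E73 U+BD2F U+0682 U+02E6

Derivation:
Byte[0]=E1: 3-byte lead, need 2 cont bytes. acc=0x1
Byte[1]=8A: continuation. acc=(acc<<6)|0x0A=0x4A
Byte[2]=B2: continuation. acc=(acc<<6)|0x32=0x12B2
Completed: cp=U+12B2 (starts at byte 0)
Byte[3]=E6: 3-byte lead, need 2 cont bytes. acc=0x6
Byte[4]=B9: continuation. acc=(acc<<6)|0x39=0x1B9
Byte[5]=B3: continuation. acc=(acc<<6)|0x33=0x6E73
Completed: cp=U+6E73 (starts at byte 3)
Byte[6]=EB: 3-byte lead, need 2 cont bytes. acc=0xB
Byte[7]=B4: continuation. acc=(acc<<6)|0x34=0x2F4
Byte[8]=AF: continuation. acc=(acc<<6)|0x2F=0xBD2F
Completed: cp=U+BD2F (starts at byte 6)
Byte[9]=DA: 2-byte lead, need 1 cont bytes. acc=0x1A
Byte[10]=82: continuation. acc=(acc<<6)|0x02=0x682
Completed: cp=U+0682 (starts at byte 9)
Byte[11]=CB: 2-byte lead, need 1 cont bytes. acc=0xB
Byte[12]=A6: continuation. acc=(acc<<6)|0x26=0x2E6
Completed: cp=U+02E6 (starts at byte 11)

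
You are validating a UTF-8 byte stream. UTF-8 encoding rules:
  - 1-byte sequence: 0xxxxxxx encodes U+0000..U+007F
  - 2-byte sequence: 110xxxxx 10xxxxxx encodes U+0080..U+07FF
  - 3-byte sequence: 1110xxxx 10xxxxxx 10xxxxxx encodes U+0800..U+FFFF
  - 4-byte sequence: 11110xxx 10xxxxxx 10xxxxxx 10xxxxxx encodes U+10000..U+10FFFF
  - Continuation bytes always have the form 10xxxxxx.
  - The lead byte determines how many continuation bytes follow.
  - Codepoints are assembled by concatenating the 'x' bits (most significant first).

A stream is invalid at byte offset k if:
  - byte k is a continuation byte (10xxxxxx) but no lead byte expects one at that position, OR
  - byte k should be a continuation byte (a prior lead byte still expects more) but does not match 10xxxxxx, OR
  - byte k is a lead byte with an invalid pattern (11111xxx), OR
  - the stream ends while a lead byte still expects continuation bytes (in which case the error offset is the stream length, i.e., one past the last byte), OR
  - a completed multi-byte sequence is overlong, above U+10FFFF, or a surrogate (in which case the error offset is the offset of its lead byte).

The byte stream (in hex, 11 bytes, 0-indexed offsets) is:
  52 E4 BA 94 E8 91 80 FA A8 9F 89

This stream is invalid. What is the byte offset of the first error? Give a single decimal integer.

Byte[0]=52: 1-byte ASCII. cp=U+0052
Byte[1]=E4: 3-byte lead, need 2 cont bytes. acc=0x4
Byte[2]=BA: continuation. acc=(acc<<6)|0x3A=0x13A
Byte[3]=94: continuation. acc=(acc<<6)|0x14=0x4E94
Completed: cp=U+4E94 (starts at byte 1)
Byte[4]=E8: 3-byte lead, need 2 cont bytes. acc=0x8
Byte[5]=91: continuation. acc=(acc<<6)|0x11=0x211
Byte[6]=80: continuation. acc=(acc<<6)|0x00=0x8440
Completed: cp=U+8440 (starts at byte 4)
Byte[7]=FA: INVALID lead byte (not 0xxx/110x/1110/11110)

Answer: 7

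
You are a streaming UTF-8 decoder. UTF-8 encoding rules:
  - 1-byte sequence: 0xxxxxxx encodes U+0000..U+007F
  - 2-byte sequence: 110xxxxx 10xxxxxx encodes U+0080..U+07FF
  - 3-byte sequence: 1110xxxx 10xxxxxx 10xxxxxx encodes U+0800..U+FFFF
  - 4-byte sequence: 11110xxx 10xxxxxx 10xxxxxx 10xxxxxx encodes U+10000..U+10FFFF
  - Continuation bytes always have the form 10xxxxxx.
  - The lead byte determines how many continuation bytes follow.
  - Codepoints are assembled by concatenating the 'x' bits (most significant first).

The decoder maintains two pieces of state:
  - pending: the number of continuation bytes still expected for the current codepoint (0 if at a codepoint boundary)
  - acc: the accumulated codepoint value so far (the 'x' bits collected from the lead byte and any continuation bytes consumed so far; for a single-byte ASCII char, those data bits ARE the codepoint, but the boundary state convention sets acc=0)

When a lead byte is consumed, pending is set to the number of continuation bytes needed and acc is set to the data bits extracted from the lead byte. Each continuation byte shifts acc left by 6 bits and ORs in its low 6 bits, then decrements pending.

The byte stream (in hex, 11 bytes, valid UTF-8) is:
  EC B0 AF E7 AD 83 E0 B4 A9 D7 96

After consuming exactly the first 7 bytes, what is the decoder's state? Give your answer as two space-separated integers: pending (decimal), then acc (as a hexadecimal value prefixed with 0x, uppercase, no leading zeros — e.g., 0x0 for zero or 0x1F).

Byte[0]=EC: 3-byte lead. pending=2, acc=0xC
Byte[1]=B0: continuation. acc=(acc<<6)|0x30=0x330, pending=1
Byte[2]=AF: continuation. acc=(acc<<6)|0x2F=0xCC2F, pending=0
Byte[3]=E7: 3-byte lead. pending=2, acc=0x7
Byte[4]=AD: continuation. acc=(acc<<6)|0x2D=0x1ED, pending=1
Byte[5]=83: continuation. acc=(acc<<6)|0x03=0x7B43, pending=0
Byte[6]=E0: 3-byte lead. pending=2, acc=0x0

Answer: 2 0x0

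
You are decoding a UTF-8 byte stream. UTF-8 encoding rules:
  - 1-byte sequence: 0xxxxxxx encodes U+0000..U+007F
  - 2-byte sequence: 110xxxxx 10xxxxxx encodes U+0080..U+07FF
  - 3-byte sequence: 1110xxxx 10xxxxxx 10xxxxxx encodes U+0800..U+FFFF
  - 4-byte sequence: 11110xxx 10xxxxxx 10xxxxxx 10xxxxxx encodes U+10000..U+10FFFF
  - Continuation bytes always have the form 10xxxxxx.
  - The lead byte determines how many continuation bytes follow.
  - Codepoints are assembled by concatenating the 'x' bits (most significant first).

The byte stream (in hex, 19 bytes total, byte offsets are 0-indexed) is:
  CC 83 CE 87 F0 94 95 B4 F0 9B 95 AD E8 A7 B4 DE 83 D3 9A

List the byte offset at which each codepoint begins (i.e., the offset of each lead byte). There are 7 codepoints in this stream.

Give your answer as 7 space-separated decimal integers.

Byte[0]=CC: 2-byte lead, need 1 cont bytes. acc=0xC
Byte[1]=83: continuation. acc=(acc<<6)|0x03=0x303
Completed: cp=U+0303 (starts at byte 0)
Byte[2]=CE: 2-byte lead, need 1 cont bytes. acc=0xE
Byte[3]=87: continuation. acc=(acc<<6)|0x07=0x387
Completed: cp=U+0387 (starts at byte 2)
Byte[4]=F0: 4-byte lead, need 3 cont bytes. acc=0x0
Byte[5]=94: continuation. acc=(acc<<6)|0x14=0x14
Byte[6]=95: continuation. acc=(acc<<6)|0x15=0x515
Byte[7]=B4: continuation. acc=(acc<<6)|0x34=0x14574
Completed: cp=U+14574 (starts at byte 4)
Byte[8]=F0: 4-byte lead, need 3 cont bytes. acc=0x0
Byte[9]=9B: continuation. acc=(acc<<6)|0x1B=0x1B
Byte[10]=95: continuation. acc=(acc<<6)|0x15=0x6D5
Byte[11]=AD: continuation. acc=(acc<<6)|0x2D=0x1B56D
Completed: cp=U+1B56D (starts at byte 8)
Byte[12]=E8: 3-byte lead, need 2 cont bytes. acc=0x8
Byte[13]=A7: continuation. acc=(acc<<6)|0x27=0x227
Byte[14]=B4: continuation. acc=(acc<<6)|0x34=0x89F4
Completed: cp=U+89F4 (starts at byte 12)
Byte[15]=DE: 2-byte lead, need 1 cont bytes. acc=0x1E
Byte[16]=83: continuation. acc=(acc<<6)|0x03=0x783
Completed: cp=U+0783 (starts at byte 15)
Byte[17]=D3: 2-byte lead, need 1 cont bytes. acc=0x13
Byte[18]=9A: continuation. acc=(acc<<6)|0x1A=0x4DA
Completed: cp=U+04DA (starts at byte 17)

Answer: 0 2 4 8 12 15 17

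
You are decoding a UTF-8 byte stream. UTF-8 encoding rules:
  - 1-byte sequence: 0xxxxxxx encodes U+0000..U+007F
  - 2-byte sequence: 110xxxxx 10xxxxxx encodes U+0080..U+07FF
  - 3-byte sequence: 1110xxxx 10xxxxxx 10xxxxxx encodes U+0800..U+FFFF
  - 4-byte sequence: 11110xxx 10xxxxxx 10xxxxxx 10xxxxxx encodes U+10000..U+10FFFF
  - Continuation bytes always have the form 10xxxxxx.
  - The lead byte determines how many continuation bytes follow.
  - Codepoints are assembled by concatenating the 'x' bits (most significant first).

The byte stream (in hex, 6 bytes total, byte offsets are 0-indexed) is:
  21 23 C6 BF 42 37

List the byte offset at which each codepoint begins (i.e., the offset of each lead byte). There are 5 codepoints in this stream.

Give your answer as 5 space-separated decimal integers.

Byte[0]=21: 1-byte ASCII. cp=U+0021
Byte[1]=23: 1-byte ASCII. cp=U+0023
Byte[2]=C6: 2-byte lead, need 1 cont bytes. acc=0x6
Byte[3]=BF: continuation. acc=(acc<<6)|0x3F=0x1BF
Completed: cp=U+01BF (starts at byte 2)
Byte[4]=42: 1-byte ASCII. cp=U+0042
Byte[5]=37: 1-byte ASCII. cp=U+0037

Answer: 0 1 2 4 5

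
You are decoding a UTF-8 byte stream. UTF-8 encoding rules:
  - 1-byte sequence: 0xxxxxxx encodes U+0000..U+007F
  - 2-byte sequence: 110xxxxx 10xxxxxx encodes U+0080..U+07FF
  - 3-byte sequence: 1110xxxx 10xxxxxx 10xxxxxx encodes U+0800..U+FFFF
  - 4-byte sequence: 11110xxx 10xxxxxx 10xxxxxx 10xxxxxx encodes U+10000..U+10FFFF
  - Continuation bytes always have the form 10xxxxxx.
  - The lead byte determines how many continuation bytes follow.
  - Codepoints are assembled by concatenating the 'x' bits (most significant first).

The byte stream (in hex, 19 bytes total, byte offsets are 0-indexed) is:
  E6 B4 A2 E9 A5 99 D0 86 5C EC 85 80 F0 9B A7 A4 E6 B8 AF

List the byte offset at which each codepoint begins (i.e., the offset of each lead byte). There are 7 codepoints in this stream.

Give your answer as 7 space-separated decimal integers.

Answer: 0 3 6 8 9 12 16

Derivation:
Byte[0]=E6: 3-byte lead, need 2 cont bytes. acc=0x6
Byte[1]=B4: continuation. acc=(acc<<6)|0x34=0x1B4
Byte[2]=A2: continuation. acc=(acc<<6)|0x22=0x6D22
Completed: cp=U+6D22 (starts at byte 0)
Byte[3]=E9: 3-byte lead, need 2 cont bytes. acc=0x9
Byte[4]=A5: continuation. acc=(acc<<6)|0x25=0x265
Byte[5]=99: continuation. acc=(acc<<6)|0x19=0x9959
Completed: cp=U+9959 (starts at byte 3)
Byte[6]=D0: 2-byte lead, need 1 cont bytes. acc=0x10
Byte[7]=86: continuation. acc=(acc<<6)|0x06=0x406
Completed: cp=U+0406 (starts at byte 6)
Byte[8]=5C: 1-byte ASCII. cp=U+005C
Byte[9]=EC: 3-byte lead, need 2 cont bytes. acc=0xC
Byte[10]=85: continuation. acc=(acc<<6)|0x05=0x305
Byte[11]=80: continuation. acc=(acc<<6)|0x00=0xC140
Completed: cp=U+C140 (starts at byte 9)
Byte[12]=F0: 4-byte lead, need 3 cont bytes. acc=0x0
Byte[13]=9B: continuation. acc=(acc<<6)|0x1B=0x1B
Byte[14]=A7: continuation. acc=(acc<<6)|0x27=0x6E7
Byte[15]=A4: continuation. acc=(acc<<6)|0x24=0x1B9E4
Completed: cp=U+1B9E4 (starts at byte 12)
Byte[16]=E6: 3-byte lead, need 2 cont bytes. acc=0x6
Byte[17]=B8: continuation. acc=(acc<<6)|0x38=0x1B8
Byte[18]=AF: continuation. acc=(acc<<6)|0x2F=0x6E2F
Completed: cp=U+6E2F (starts at byte 16)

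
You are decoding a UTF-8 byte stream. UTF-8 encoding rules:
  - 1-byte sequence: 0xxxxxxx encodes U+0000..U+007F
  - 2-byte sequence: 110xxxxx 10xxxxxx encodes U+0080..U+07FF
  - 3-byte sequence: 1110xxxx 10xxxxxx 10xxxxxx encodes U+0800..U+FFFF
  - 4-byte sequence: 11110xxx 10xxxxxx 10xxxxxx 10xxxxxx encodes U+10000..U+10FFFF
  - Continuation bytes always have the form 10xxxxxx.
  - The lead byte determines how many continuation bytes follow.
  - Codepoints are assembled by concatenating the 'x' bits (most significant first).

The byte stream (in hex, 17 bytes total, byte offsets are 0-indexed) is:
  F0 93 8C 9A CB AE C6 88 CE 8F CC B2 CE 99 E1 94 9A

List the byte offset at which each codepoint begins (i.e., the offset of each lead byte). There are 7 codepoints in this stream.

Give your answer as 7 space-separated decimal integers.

Byte[0]=F0: 4-byte lead, need 3 cont bytes. acc=0x0
Byte[1]=93: continuation. acc=(acc<<6)|0x13=0x13
Byte[2]=8C: continuation. acc=(acc<<6)|0x0C=0x4CC
Byte[3]=9A: continuation. acc=(acc<<6)|0x1A=0x1331A
Completed: cp=U+1331A (starts at byte 0)
Byte[4]=CB: 2-byte lead, need 1 cont bytes. acc=0xB
Byte[5]=AE: continuation. acc=(acc<<6)|0x2E=0x2EE
Completed: cp=U+02EE (starts at byte 4)
Byte[6]=C6: 2-byte lead, need 1 cont bytes. acc=0x6
Byte[7]=88: continuation. acc=(acc<<6)|0x08=0x188
Completed: cp=U+0188 (starts at byte 6)
Byte[8]=CE: 2-byte lead, need 1 cont bytes. acc=0xE
Byte[9]=8F: continuation. acc=(acc<<6)|0x0F=0x38F
Completed: cp=U+038F (starts at byte 8)
Byte[10]=CC: 2-byte lead, need 1 cont bytes. acc=0xC
Byte[11]=B2: continuation. acc=(acc<<6)|0x32=0x332
Completed: cp=U+0332 (starts at byte 10)
Byte[12]=CE: 2-byte lead, need 1 cont bytes. acc=0xE
Byte[13]=99: continuation. acc=(acc<<6)|0x19=0x399
Completed: cp=U+0399 (starts at byte 12)
Byte[14]=E1: 3-byte lead, need 2 cont bytes. acc=0x1
Byte[15]=94: continuation. acc=(acc<<6)|0x14=0x54
Byte[16]=9A: continuation. acc=(acc<<6)|0x1A=0x151A
Completed: cp=U+151A (starts at byte 14)

Answer: 0 4 6 8 10 12 14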